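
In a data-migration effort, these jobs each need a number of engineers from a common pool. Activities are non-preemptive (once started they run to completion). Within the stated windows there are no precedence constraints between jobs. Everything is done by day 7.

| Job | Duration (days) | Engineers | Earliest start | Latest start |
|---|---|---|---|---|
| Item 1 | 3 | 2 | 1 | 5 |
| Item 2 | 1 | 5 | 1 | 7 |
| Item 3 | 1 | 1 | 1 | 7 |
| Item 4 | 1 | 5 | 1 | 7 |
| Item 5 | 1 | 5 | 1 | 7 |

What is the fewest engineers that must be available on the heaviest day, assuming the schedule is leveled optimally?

Early-start (Item 1@1, Item 2@1, Item 3@1, Item 4@1, Item 5@1) gives peak 18: d1:18  d2:2  d3:2  d4:0  d5:0  d6:0  d7:0.
Shift Item 2→4, Item 4→5, Item 5→6.
Schedule Item 1@1, Item 2@4, Item 3@1, Item 4@5, Item 5@6: d1:3  d2:2  d3:2  d4:5  d5:5  d6:5  d7:0 — peak 5.

5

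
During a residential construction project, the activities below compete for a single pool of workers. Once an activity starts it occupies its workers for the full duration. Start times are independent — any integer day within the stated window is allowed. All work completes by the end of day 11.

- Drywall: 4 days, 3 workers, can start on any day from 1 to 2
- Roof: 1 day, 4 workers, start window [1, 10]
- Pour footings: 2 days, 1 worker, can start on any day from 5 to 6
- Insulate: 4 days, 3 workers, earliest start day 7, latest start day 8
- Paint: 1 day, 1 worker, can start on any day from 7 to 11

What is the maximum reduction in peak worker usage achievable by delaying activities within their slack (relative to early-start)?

Early-start peak: d1:7  d2:3  d3:3  d4:3  d5:1  d6:1  d7:4  d8:3  d9:3  d10:3  d11:0 ⇒ 7.
Leveled (Drywall@1, Roof@5, Pour footings@6, Insulate@7, Paint@8): d1:3  d2:3  d3:3  d4:3  d5:4  d6:1  d7:4  d8:4  d9:3  d10:3  d11:0 ⇒ 4.
Reduction 7 − 4 = 3.

3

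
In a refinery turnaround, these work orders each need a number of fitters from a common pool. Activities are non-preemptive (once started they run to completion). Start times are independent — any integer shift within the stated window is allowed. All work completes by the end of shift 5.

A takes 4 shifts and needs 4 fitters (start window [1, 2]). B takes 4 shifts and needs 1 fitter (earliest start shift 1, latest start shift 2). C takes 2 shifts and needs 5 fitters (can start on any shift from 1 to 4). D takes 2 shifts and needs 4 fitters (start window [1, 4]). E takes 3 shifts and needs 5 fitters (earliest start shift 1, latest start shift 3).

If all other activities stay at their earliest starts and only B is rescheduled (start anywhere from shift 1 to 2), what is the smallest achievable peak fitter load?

19

B@1: s1:19  s2:19  s3:10  s4:5  s5:0 → peak 19
B@2: s1:18  s2:19  s3:10  s4:5  s5:1 → peak 19
Best is B@1, peak 19.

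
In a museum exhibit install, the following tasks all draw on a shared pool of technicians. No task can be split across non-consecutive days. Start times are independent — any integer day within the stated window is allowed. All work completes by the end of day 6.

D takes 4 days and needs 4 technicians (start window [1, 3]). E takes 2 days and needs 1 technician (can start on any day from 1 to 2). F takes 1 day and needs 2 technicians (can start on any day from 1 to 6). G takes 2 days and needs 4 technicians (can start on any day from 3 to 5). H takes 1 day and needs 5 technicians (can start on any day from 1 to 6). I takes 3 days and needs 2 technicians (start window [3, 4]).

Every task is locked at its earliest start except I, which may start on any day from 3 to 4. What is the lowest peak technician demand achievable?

I@3: d1:12  d2:5  d3:10  d4:10  d5:2  d6:0 → peak 12
I@4: d1:12  d2:5  d3:8  d4:10  d5:2  d6:2 → peak 12
Best is I@3, peak 12.

12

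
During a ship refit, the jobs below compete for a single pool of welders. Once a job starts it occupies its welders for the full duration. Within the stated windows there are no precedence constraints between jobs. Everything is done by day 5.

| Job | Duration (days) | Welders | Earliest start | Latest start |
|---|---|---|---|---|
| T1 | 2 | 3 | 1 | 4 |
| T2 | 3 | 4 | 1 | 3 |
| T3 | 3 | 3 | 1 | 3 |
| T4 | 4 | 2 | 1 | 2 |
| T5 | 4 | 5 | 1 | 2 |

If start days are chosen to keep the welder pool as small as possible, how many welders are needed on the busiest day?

14

Early-start (T1@1, T2@1, T3@1, T4@1, T5@1) gives peak 17: d1:17  d2:17  d3:14  d4:7  d5:0.
Shift T3→3.
Schedule T1@1, T2@1, T3@3, T4@1, T5@1: d1:14  d2:14  d3:14  d4:10  d5:3 — peak 14.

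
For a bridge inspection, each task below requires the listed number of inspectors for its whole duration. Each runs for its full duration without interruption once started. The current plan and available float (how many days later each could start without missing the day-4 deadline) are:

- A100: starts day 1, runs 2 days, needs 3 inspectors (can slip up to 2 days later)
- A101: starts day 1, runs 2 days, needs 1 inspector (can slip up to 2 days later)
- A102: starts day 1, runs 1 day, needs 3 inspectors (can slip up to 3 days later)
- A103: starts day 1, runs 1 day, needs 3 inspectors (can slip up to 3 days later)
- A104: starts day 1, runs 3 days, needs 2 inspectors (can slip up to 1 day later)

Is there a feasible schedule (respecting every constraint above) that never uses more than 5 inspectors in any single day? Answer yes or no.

no

The minimum achievable peak is 6; 5 < 6, so no feasible schedule stays within the cap.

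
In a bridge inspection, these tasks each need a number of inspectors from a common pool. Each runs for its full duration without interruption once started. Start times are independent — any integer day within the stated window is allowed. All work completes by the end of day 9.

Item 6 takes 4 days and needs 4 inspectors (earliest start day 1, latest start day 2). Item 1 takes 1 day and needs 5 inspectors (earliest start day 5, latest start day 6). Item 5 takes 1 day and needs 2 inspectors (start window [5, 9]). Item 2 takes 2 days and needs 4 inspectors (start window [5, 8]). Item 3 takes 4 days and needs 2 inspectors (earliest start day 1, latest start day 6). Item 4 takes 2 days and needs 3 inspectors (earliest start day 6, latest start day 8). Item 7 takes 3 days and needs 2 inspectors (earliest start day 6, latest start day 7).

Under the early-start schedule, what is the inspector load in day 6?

9

At early start, day 6 has: Item 2, Item 4, Item 7.
Demand: 4 + 3 + 2 = 9.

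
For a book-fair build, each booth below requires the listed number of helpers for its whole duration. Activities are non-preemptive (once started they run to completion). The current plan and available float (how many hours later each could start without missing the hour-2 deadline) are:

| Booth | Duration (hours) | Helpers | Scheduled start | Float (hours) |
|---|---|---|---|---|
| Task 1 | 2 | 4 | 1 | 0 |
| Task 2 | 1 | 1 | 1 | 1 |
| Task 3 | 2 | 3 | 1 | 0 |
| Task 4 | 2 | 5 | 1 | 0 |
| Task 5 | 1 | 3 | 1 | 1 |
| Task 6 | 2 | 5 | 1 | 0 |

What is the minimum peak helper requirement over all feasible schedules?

Early-start (Task 1@1, Task 2@1, Task 3@1, Task 4@1, Task 5@1, Task 6@1) gives peak 21: h1:21  h2:17.
Shift Task 5→2.
Schedule Task 1@1, Task 2@1, Task 3@1, Task 4@1, Task 5@2, Task 6@1: h1:18  h2:20 — peak 20.
No arrangement of the 4 feasible schedules does better.

20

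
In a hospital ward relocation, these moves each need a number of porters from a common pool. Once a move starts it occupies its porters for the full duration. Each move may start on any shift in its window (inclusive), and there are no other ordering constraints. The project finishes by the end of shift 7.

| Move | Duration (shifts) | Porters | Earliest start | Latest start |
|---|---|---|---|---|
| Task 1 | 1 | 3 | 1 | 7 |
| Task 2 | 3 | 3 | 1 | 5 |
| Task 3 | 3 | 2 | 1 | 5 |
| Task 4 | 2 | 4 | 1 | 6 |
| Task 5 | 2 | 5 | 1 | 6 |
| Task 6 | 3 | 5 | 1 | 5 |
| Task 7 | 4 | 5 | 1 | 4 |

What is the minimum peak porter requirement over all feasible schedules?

11

Early-start (Task 1@1, Task 2@1, Task 3@1, Task 4@1, Task 5@1, Task 6@1, Task 7@1) gives peak 27: s1:27  s2:24  s3:15  s4:5  s5:0  s6:0  s7:0.
Shift Task 3→2, Task 4→3, Task 6→5, Task 7→4.
Schedule Task 1@1, Task 2@1, Task 3@2, Task 4@3, Task 5@1, Task 6@5, Task 7@4: s1:11  s2:10  s3:9  s4:11  s5:10  s6:10  s7:10 — peak 11.
Total porter-shifts = 71 over 7 shifts ⇒ peak ≥ ⌈71/7⌉ = 11, so 11 is optimal.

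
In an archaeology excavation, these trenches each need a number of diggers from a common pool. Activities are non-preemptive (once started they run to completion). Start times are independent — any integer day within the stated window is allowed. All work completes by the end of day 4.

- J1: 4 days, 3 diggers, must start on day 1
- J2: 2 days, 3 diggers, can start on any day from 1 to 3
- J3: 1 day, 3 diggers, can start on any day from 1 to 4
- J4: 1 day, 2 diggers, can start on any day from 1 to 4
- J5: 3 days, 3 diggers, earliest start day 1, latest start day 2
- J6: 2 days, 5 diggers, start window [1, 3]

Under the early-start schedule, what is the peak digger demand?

Early-start schedule: J1@1, J2@1, J3@1, J4@1, J5@1, J6@1.
Load per day: day 1: 19, day 2: 14, day 3: 6, day 4: 3.
Peak is 19.

19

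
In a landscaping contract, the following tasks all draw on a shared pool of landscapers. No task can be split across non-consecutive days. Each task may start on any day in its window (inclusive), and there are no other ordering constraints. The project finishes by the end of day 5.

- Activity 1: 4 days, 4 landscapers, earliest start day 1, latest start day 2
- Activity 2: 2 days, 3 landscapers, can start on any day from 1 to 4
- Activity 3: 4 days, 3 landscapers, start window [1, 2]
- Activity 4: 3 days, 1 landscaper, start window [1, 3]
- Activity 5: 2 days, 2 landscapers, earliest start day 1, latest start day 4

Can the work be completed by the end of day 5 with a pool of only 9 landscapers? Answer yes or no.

no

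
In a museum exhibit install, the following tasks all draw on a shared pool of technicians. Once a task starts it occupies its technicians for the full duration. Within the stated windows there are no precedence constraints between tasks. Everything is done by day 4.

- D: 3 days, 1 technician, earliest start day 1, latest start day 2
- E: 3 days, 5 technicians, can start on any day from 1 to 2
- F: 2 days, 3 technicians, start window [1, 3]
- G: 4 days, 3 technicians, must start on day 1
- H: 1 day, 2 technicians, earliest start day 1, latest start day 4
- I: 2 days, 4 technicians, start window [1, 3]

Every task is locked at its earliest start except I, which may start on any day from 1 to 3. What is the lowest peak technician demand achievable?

14

I@1: d1:18  d2:16  d3:9  d4:3 → peak 18
I@2: d1:14  d2:16  d3:13  d4:3 → peak 16
I@3: d1:14  d2:12  d3:13  d4:7 → peak 14
Best is I@3, peak 14.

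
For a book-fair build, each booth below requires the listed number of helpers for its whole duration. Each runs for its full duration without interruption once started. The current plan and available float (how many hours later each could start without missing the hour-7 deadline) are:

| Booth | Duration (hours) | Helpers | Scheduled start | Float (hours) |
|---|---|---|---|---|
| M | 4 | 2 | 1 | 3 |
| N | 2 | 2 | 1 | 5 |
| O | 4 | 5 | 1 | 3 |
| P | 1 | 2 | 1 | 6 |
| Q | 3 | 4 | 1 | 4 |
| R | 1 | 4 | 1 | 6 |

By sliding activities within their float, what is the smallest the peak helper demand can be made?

8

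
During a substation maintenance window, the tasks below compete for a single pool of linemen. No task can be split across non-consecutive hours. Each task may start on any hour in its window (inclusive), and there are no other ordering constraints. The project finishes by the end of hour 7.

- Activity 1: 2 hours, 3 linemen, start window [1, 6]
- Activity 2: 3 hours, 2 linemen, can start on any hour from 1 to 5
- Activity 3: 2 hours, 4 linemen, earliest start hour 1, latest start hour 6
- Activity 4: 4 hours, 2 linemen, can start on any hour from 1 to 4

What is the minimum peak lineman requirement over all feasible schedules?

Early-start (Activity 1@1, Activity 2@1, Activity 3@1, Activity 4@1) gives peak 11: h1:11  h2:11  h3:4  h4:2  h5:0  h6:0  h7:0.
Shift Activity 2→3, Activity 3→6.
Schedule Activity 1@1, Activity 2@3, Activity 3@6, Activity 4@1: h1:5  h2:5  h3:4  h4:4  h5:2  h6:4  h7:4 — peak 5.

5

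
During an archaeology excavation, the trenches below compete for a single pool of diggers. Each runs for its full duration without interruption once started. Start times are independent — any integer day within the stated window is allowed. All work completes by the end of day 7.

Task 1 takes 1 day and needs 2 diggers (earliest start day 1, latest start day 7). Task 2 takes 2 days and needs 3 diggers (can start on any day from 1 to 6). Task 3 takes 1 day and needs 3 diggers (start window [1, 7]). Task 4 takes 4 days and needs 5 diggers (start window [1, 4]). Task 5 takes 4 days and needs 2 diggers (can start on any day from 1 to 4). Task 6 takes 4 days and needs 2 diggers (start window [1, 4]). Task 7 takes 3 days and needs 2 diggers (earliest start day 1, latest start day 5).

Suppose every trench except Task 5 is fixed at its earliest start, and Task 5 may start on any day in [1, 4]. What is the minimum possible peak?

17

Task 5@1: d1:19  d2:14  d3:11  d4:9  d5:0  d6:0  d7:0 → peak 19
Task 5@2: d1:17  d2:14  d3:11  d4:9  d5:2  d6:0  d7:0 → peak 17
Task 5@3: d1:17  d2:12  d3:11  d4:9  d5:2  d6:2  d7:0 → peak 17
Task 5@4: d1:17  d2:12  d3:9  d4:9  d5:2  d6:2  d7:2 → peak 17
Best is Task 5@2, peak 17.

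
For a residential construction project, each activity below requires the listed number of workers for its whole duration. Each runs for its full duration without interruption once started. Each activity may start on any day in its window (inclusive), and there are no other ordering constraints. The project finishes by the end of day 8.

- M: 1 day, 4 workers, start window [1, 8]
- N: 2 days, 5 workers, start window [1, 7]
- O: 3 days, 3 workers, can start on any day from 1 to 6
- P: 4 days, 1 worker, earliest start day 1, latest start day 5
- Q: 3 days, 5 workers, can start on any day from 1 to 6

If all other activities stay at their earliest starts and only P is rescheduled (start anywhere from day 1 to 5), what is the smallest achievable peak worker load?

17

P@1: d1:18  d2:14  d3:9  d4:1  d5:0  d6:0  d7:0  d8:0 → peak 18
P@2: d1:17  d2:14  d3:9  d4:1  d5:1  d6:0  d7:0  d8:0 → peak 17
P@3: d1:17  d2:13  d3:9  d4:1  d5:1  d6:1  d7:0  d8:0 → peak 17
P@4: d1:17  d2:13  d3:8  d4:1  d5:1  d6:1  d7:1  d8:0 → peak 17
P@5: d1:17  d2:13  d3:8  d4:0  d5:1  d6:1  d7:1  d8:1 → peak 17
Best is P@2, peak 17.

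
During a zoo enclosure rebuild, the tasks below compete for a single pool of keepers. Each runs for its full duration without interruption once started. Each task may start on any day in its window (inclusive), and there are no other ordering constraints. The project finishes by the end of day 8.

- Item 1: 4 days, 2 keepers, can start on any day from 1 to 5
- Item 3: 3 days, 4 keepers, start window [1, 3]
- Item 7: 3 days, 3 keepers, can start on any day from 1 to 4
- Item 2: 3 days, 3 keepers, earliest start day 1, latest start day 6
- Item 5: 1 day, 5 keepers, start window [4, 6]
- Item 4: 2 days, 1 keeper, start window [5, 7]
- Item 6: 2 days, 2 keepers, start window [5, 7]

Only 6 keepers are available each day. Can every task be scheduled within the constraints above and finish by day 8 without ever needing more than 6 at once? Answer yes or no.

Total keeper-days = 49; over 8 days the average is 49/8 > 6, so some day must exceed 6.

no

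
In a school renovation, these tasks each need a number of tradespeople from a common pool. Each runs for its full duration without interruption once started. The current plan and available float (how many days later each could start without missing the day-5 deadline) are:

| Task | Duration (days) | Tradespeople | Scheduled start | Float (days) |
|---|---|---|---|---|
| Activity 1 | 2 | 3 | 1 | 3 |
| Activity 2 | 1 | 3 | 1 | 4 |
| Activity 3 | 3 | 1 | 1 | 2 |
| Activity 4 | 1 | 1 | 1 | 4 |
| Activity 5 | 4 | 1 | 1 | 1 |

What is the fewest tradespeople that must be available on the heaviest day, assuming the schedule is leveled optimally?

Early-start (Activity 1@1, Activity 2@1, Activity 3@1, Activity 4@1, Activity 5@1) gives peak 9: d1:9  d2:5  d3:2  d4:1  d5:0.
Shift Activity 2→5, Activity 3→3, Activity 4→3.
Schedule Activity 1@1, Activity 2@5, Activity 3@3, Activity 4@3, Activity 5@1: d1:4  d2:4  d3:3  d4:2  d5:4 — peak 4.
Total tradesperson-days = 17 over 5 days ⇒ peak ≥ ⌈17/5⌉ = 4, so 4 is optimal.

4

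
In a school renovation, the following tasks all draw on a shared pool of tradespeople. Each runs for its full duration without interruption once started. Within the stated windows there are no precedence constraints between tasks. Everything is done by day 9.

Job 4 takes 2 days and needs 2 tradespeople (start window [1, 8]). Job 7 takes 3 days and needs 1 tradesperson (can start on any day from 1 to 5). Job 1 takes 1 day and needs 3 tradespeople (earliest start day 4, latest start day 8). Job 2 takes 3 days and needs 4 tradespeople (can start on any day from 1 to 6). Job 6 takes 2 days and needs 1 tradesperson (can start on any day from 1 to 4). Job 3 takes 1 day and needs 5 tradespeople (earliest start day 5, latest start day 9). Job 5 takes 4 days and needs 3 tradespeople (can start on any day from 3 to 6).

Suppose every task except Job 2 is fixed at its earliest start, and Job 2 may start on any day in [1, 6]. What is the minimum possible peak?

8

Job 2@1: d1:8  d2:8  d3:8  d4:6  d5:8  d6:3  d7:0  d8:0  d9:0 → peak 8
Job 2@2: d1:4  d2:8  d3:8  d4:10  d5:8  d6:3  d7:0  d8:0  d9:0 → peak 10
Job 2@3: d1:4  d2:4  d3:8  d4:10  d5:12  d6:3  d7:0  d8:0  d9:0 → peak 12
Job 2@4: d1:4  d2:4  d3:4  d4:10  d5:12  d6:7  d7:0  d8:0  d9:0 → peak 12
Job 2@5: d1:4  d2:4  d3:4  d4:6  d5:12  d6:7  d7:4  d8:0  d9:0 → peak 12
Job 2@6: d1:4  d2:4  d3:4  d4:6  d5:8  d6:7  d7:4  d8:4  d9:0 → peak 8
Best is Job 2@1, peak 8.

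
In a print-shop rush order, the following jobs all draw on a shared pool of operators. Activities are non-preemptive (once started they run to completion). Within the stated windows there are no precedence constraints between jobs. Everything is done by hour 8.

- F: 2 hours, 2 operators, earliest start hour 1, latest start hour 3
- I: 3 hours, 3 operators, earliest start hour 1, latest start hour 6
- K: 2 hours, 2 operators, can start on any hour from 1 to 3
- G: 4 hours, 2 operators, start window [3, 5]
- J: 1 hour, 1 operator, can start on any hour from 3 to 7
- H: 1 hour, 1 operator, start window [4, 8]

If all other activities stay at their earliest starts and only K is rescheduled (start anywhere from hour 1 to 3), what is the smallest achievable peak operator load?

7

K@1: h1:7  h2:7  h3:6  h4:3  h5:2  h6:2  h7:0  h8:0 → peak 7
K@2: h1:5  h2:7  h3:8  h4:3  h5:2  h6:2  h7:0  h8:0 → peak 8
K@3: h1:5  h2:5  h3:8  h4:5  h5:2  h6:2  h7:0  h8:0 → peak 8
Best is K@1, peak 7.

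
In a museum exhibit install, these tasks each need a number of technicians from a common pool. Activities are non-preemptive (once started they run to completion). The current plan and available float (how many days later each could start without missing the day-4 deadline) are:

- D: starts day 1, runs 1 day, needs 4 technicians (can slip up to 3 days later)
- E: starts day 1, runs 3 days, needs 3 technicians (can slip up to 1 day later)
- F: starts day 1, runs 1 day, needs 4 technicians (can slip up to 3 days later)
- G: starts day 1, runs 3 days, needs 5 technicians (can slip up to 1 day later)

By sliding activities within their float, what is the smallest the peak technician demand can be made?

Early-start (D@1, E@1, F@1, G@1) gives peak 16: d1:16  d2:8  d3:8  d4:0.
Shift E→2, G→2.
Schedule D@1, E@2, F@1, G@2: d1:8  d2:8  d3:8  d4:8 — peak 8.
Total technician-days = 32 over 4 days ⇒ peak ≥ ⌈32/4⌉ = 8, so 8 is optimal.

8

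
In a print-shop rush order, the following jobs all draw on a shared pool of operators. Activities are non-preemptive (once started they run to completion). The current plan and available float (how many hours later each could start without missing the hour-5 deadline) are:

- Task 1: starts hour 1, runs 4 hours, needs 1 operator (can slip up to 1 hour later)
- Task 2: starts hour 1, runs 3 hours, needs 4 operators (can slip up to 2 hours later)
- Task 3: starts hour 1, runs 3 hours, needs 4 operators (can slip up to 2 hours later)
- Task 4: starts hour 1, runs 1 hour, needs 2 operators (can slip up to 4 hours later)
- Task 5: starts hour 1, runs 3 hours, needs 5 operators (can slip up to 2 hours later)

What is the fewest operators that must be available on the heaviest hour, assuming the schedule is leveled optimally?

14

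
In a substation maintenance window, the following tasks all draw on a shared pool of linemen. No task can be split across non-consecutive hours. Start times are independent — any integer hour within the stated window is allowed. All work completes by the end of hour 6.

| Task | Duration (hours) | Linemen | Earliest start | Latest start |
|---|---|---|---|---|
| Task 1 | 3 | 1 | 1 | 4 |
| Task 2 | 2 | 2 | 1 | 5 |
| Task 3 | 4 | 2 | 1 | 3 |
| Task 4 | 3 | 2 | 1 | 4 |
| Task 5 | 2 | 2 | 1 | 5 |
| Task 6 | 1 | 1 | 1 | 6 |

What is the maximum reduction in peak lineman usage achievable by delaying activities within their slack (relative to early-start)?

Early-start peak: h1:10  h2:9  h3:5  h4:2  h5:0  h6:0 ⇒ 10.
Leveled (Task 1@1, Task 2@1, Task 3@1, Task 4@3, Task 5@5, Task 6@4): h1:5  h2:5  h3:5  h4:5  h5:4  h6:2 ⇒ 5.
Reduction 10 − 5 = 5.

5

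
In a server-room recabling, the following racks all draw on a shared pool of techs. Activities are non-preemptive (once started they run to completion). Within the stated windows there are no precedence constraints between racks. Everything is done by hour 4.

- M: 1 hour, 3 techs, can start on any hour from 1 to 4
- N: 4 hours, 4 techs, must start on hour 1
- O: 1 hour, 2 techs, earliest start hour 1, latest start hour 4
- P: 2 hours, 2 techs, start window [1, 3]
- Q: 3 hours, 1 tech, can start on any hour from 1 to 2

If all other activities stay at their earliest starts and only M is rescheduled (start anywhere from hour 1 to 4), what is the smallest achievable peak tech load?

M@1: h1:12  h2:7  h3:5  h4:4 → peak 12
M@2: h1:9  h2:10  h3:5  h4:4 → peak 10
M@3: h1:9  h2:7  h3:8  h4:4 → peak 9
M@4: h1:9  h2:7  h3:5  h4:7 → peak 9
Best is M@3, peak 9.

9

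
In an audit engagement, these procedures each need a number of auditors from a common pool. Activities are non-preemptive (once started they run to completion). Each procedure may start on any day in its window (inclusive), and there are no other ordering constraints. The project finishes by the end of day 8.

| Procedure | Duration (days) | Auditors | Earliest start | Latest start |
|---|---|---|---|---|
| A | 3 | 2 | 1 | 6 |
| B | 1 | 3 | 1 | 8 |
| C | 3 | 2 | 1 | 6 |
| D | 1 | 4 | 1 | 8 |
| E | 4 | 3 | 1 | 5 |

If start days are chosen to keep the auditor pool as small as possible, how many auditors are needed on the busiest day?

5

Early-start (A@1, B@1, C@1, D@1, E@1) gives peak 14: d1:14  d2:7  d3:7  d4:3  d5:0  d6:0  d7:0  d8:0.
Shift C→2, D→8, E→4.
Schedule A@1, B@1, C@2, D@8, E@4: d1:5  d2:4  d3:4  d4:5  d5:3  d6:3  d7:3  d8:4 — peak 5.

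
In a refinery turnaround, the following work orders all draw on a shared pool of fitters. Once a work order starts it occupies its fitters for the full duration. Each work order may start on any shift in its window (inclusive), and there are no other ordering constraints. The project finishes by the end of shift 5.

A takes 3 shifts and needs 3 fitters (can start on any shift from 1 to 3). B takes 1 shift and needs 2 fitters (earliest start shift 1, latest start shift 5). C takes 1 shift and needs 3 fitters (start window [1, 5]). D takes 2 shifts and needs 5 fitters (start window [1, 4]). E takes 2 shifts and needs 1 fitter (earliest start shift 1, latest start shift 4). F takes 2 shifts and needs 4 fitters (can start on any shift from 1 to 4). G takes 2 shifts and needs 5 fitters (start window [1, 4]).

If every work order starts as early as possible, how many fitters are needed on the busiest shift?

Early-start schedule: A@1, B@1, C@1, D@1, E@1, F@1, G@1.
Load per shift: shift 1: 23, shift 2: 18, shift 3: 3, shift 4: 0, shift 5: 0.
Peak is 23.

23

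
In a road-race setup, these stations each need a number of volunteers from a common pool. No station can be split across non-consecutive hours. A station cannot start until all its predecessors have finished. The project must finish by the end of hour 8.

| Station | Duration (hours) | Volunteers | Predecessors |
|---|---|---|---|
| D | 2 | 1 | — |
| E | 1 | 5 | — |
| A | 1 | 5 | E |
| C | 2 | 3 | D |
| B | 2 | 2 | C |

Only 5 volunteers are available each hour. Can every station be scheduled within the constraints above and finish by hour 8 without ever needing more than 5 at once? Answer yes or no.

yes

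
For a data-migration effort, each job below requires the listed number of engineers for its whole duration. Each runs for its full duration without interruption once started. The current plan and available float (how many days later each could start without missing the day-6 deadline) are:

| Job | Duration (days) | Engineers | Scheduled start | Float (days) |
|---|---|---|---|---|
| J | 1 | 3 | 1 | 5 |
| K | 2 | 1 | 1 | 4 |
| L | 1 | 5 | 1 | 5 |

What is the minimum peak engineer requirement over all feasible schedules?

5

Early-start (J@1, K@1, L@1) gives peak 9: d1:9  d2:1  d3:0  d4:0  d5:0  d6:0.
Shift L→3.
Schedule J@1, K@1, L@3: d1:4  d2:1  d3:5  d4:0  d5:0  d6:0 — peak 5.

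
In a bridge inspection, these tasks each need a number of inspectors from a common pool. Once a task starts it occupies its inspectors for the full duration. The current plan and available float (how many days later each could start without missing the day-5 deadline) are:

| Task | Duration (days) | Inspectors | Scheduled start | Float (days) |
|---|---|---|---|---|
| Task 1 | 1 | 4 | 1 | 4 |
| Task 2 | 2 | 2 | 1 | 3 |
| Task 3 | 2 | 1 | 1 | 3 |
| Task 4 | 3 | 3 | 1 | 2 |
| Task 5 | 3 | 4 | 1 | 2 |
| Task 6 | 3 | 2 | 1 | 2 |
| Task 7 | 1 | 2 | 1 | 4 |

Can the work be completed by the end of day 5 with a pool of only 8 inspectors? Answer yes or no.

no

The minimum achievable peak is 9; 8 < 9, so no feasible schedule stays within the cap.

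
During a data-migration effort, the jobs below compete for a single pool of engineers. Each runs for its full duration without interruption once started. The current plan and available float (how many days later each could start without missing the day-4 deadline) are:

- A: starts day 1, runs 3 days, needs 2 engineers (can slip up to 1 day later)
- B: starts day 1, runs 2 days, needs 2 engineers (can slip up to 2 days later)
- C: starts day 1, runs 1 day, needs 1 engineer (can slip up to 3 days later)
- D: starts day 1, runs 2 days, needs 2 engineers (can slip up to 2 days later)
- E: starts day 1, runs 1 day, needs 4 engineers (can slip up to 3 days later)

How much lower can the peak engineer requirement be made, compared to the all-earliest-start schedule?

5

Early-start peak: d1:11  d2:6  d3:2  d4:0 ⇒ 11.
Leveled (A@1, B@1, C@1, D@2, E@4): d1:5  d2:6  d3:4  d4:4 ⇒ 6.
Reduction 11 − 6 = 5.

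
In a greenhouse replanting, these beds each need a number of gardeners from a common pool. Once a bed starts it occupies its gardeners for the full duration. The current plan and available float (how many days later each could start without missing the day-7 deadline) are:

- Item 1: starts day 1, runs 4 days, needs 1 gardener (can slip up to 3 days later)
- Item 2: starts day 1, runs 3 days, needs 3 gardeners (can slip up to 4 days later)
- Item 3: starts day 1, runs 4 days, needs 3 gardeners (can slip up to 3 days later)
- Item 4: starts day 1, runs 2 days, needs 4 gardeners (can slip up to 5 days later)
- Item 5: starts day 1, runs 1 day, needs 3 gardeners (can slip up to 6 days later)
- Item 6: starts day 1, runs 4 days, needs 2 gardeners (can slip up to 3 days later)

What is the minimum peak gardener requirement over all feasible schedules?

7

Early-start (Item 1@1, Item 2@1, Item 3@1, Item 4@1, Item 5@1, Item 6@1) gives peak 16: d1:16  d2:13  d3:9  d4:6  d5:0  d6:0  d7:0.
Shift Item 4→5, Item 5→7, Item 6→4.
Schedule Item 1@1, Item 2@1, Item 3@1, Item 4@5, Item 5@7, Item 6@4: d1:7  d2:7  d3:7  d4:6  d5:6  d6:6  d7:5 — peak 7.
Total gardener-days = 44 over 7 days ⇒ peak ≥ ⌈44/7⌉ = 7, so 7 is optimal.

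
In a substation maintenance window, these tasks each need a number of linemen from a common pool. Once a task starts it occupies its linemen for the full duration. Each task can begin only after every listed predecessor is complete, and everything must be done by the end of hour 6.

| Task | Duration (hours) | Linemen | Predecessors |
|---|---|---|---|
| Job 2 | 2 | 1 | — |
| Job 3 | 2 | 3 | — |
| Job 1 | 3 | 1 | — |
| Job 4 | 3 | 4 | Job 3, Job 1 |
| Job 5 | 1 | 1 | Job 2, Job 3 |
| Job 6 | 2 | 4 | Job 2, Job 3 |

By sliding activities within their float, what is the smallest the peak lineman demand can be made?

Schedule Job 2@1, Job 3@1, Job 1@1, Job 4@4, Job 5@3, Job 6@3: h1:5  h2:5  h3:6  h4:8  h5:4  h6:4 — peak 8.

8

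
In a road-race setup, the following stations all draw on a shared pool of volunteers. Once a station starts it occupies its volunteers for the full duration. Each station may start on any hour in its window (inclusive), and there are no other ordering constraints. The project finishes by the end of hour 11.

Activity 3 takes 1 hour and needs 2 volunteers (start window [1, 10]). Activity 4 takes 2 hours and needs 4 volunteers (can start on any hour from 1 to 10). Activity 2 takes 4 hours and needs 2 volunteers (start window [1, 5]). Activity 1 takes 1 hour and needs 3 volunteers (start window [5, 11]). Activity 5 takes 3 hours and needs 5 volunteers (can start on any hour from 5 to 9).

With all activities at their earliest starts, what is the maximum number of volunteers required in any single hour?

Early-start schedule: Activity 3@1, Activity 4@1, Activity 2@1, Activity 1@5, Activity 5@5.
Load per hour: hour 1: 8, hour 2: 6, hour 3: 2, hour 4: 2, hour 5: 8, hour 6: 5, hour 7: 5, hour 8: 0, hour 9: 0, hour 10: 0, hour 11: 0.
Peak is 8.

8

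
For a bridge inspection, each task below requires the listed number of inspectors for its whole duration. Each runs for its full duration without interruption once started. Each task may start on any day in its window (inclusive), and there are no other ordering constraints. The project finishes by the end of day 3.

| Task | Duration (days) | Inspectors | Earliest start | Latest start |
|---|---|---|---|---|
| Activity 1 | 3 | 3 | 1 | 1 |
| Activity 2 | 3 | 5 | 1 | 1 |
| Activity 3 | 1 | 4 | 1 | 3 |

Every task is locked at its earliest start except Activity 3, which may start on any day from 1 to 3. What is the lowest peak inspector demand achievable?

12

Activity 3@1: d1:12  d2:8  d3:8 → peak 12
Activity 3@2: d1:8  d2:12  d3:8 → peak 12
Activity 3@3: d1:8  d2:8  d3:12 → peak 12
Best is Activity 3@1, peak 12.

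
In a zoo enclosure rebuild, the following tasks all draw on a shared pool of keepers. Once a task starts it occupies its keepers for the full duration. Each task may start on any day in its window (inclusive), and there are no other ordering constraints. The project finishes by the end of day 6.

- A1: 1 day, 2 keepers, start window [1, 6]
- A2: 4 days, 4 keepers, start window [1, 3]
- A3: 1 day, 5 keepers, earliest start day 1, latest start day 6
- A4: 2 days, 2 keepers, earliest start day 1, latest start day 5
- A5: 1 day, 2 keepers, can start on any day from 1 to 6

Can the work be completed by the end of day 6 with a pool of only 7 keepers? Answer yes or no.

yes

Schedule A1@1, A2@1, A3@5, A4@2, A5@4: d1:6  d2:6  d3:6  d4:6  d5:5  d6:0 — peak 6 ≤ 7.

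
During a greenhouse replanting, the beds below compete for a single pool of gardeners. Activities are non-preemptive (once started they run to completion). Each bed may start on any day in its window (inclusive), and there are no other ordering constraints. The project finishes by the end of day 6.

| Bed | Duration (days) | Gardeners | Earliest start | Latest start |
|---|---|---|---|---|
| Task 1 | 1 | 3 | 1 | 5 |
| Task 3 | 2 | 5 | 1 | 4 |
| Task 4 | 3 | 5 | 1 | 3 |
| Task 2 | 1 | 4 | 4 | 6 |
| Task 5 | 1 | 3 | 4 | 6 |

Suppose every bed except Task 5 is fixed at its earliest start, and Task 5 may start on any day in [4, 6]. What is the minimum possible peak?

13

Task 5@4: d1:13  d2:10  d3:5  d4:7  d5:0  d6:0 → peak 13
Task 5@5: d1:13  d2:10  d3:5  d4:4  d5:3  d6:0 → peak 13
Task 5@6: d1:13  d2:10  d3:5  d4:4  d5:0  d6:3 → peak 13
Best is Task 5@4, peak 13.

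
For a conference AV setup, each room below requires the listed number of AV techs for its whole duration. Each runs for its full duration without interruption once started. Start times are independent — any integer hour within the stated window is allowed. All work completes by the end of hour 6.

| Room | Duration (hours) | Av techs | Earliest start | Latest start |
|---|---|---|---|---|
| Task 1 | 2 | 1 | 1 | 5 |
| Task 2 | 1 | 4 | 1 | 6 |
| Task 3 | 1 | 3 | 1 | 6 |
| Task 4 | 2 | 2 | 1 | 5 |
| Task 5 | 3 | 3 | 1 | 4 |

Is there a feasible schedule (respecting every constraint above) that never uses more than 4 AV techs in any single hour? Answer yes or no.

no

The minimum achievable peak is 5; 4 < 5, so no feasible schedule stays within the cap.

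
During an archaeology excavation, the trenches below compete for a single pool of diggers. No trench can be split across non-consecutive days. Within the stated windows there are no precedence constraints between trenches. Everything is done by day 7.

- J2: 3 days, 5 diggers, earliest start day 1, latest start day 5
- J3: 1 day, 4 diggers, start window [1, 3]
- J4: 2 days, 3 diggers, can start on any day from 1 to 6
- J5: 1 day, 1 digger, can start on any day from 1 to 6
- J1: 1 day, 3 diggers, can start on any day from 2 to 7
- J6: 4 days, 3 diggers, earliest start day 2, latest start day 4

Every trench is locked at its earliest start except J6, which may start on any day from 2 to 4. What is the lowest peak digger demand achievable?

J6@2: d1:13  d2:14  d3:8  d4:3  d5:3  d6:0  d7:0 → peak 14
J6@3: d1:13  d2:11  d3:8  d4:3  d5:3  d6:3  d7:0 → peak 13
J6@4: d1:13  d2:11  d3:5  d4:3  d5:3  d6:3  d7:3 → peak 13
Best is J6@3, peak 13.

13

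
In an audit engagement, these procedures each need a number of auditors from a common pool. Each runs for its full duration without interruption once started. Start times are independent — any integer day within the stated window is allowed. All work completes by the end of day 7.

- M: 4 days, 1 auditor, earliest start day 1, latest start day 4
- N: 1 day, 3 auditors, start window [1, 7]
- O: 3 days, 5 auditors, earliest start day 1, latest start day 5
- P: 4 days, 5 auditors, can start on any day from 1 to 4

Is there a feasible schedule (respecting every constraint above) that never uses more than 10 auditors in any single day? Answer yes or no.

yes

Schedule M@1, N@5, O@1, P@4: d1:6  d2:6  d3:6  d4:6  d5:8  d6:5  d7:5 — peak 8 ≤ 10.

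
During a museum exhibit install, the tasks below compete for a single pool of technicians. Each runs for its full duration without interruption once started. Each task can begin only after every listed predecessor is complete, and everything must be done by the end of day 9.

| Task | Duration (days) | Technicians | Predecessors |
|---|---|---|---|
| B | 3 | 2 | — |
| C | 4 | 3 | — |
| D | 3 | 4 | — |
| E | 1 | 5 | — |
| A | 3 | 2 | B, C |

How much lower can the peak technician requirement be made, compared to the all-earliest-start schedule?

Early-start peak: d1:14  d2:9  d3:9  d4:3  d5:2  d6:2  d7:2  d8:0  d9:0 ⇒ 14.
Leveled (B@1, C@1, D@5, E@8, A@5): d1:5  d2:5  d3:5  d4:3  d5:6  d6:6  d7:6  d8:5  d9:0 ⇒ 6.
Reduction 14 − 6 = 8.

8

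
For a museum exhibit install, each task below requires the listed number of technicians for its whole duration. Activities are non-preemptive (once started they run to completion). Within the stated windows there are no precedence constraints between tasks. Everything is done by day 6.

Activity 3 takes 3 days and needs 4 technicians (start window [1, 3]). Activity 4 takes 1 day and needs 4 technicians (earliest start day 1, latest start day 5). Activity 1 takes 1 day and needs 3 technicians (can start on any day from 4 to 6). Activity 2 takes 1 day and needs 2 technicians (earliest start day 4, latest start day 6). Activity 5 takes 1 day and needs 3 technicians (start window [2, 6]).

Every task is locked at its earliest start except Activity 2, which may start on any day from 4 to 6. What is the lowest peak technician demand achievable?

8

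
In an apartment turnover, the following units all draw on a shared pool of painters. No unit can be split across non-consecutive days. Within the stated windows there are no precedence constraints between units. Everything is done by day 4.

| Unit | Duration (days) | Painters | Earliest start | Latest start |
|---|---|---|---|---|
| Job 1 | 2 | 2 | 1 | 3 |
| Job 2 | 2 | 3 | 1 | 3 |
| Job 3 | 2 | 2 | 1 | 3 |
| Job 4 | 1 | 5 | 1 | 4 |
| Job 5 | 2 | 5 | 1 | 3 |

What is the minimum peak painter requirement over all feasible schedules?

9

Early-start (Job 1@1, Job 2@1, Job 3@1, Job 4@1, Job 5@1) gives peak 17: d1:17  d2:12  d3:0  d4:0.
Shift Job 2→2, Job 5→3.
Schedule Job 1@1, Job 2@2, Job 3@1, Job 4@1, Job 5@3: d1:9  d2:7  d3:8  d4:5 — peak 9.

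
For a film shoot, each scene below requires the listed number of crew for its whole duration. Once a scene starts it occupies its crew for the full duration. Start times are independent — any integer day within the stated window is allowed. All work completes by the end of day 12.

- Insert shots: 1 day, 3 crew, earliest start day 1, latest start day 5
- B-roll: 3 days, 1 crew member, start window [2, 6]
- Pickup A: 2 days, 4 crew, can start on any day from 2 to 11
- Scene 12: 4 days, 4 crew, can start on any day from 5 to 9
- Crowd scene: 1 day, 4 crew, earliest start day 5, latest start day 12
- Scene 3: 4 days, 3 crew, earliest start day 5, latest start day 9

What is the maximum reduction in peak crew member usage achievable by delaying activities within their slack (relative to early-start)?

4

Early-start peak: d1:3  d2:5  d3:5  d4:1  d5:11  d6:7  d7:7  d8:7  d9:0  d10:0  d11:0  d12:0 ⇒ 11.
Leveled (Insert shots@1, B-roll@2, Pickup A@2, Scene 12@5, Crowd scene@9, Scene 3@5): d1:3  d2:5  d3:5  d4:1  d5:7  d6:7  d7:7  d8:7  d9:4  d10:0  d11:0  d12:0 ⇒ 7.
Reduction 11 − 7 = 4.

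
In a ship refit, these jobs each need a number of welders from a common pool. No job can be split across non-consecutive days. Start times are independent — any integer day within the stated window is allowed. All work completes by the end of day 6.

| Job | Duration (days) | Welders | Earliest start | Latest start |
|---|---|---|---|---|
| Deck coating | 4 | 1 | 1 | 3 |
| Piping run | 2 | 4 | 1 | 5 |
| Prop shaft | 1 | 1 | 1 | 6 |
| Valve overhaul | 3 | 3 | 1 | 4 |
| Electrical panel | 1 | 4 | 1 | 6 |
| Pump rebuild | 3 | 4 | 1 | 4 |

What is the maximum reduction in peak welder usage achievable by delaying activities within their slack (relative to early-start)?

9

Early-start peak: d1:17  d2:12  d3:8  d4:1  d5:0  d6:0 ⇒ 17.
Leveled (Deck coating@1, Piping run@1, Prop shaft@1, Valve overhaul@2, Electrical panel@3, Pump rebuild@4): d1:6  d2:8  d3:8  d4:8  d5:4  d6:4 ⇒ 8.
Reduction 17 − 8 = 9.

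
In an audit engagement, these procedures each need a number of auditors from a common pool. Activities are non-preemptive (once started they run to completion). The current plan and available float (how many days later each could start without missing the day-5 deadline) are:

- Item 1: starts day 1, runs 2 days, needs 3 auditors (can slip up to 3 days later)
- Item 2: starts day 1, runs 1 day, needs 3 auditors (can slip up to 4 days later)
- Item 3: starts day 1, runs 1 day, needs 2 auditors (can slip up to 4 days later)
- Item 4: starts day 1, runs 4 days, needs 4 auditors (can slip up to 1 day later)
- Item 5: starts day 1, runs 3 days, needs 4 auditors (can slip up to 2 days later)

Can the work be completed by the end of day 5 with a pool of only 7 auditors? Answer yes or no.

Total auditor-days = 39; over 5 days the average is 39/5 > 7, so some day must exceed 7.

no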